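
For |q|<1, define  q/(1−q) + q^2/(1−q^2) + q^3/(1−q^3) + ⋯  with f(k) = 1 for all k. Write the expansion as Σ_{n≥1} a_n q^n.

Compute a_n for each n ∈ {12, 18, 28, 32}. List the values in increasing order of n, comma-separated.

n=12: 1·12 2·6 3·4 4·3 6·2 12·1  f→[1+1+1+1+1+1]=6
q^18  k|18↦f(k): 18:1 9:1 6:1 3:1 2:1 1:1  a_18=6
n=28: 1·28 2·14 4·7 7·4 14·2 28·1  f→[1+1+1+1+1+1]=6
n=32: 1·32 2·16 4·8 8·4 16·2 32·1  f→[1+1+1+1+1+1]=6

6, 6, 6, 6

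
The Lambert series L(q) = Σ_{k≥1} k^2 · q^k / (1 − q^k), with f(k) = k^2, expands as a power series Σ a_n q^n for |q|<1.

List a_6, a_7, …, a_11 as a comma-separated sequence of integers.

[q^6] f(6)=36,f(3)=9,f(2)=4,f(1)=1 ⇒ 50
[q^7] f(7)=49,f(1)=1 ⇒ 50
n=8: 1·8 2·4 4·2 8·1  f→[1+4+16+64]=85
q^9  k|9↦f(k): 9:81 3:9 1:1  a_9=91
d|10:{10,5,2,1}  Σf=100+25+4+1=130
[q^11] f(1)=1,f(11)=121 ⇒ 122

50, 50, 85, 91, 130, 122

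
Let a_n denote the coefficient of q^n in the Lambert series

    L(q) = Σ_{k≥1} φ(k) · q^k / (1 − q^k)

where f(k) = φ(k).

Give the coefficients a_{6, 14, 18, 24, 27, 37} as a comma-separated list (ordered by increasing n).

d|6:{6,3,2,1}  Σφ=2+2+1+1=6
q^14  k|14↦φ(k): 1:1 2:1 7:6 14:6  a_14=14
[q^18] φ(1)=1,φ(2)=1,φ(3)=2,φ(6)=2,φ(9)=6,φ(18)=6 ⇒ 18
d|24:{1,2,3,4,6,8,12,24}  Σφ=1+1+2+2+2+4+4+8=24
[q^27] φ(27)=18,φ(9)=6,φ(3)=2,φ(1)=1 ⇒ 27
d|37:{37,1}  Σφ=36+1=37

6, 14, 18, 24, 27, 37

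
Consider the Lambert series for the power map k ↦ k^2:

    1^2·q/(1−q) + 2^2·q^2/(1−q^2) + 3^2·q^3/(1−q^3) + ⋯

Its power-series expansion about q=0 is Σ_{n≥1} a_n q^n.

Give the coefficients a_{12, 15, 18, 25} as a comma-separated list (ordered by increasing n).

q^12  k|12↦f(k): 1:1 2:4 3:9 4:16 6:36 12:144  a_12=210
q^15  k|15↦f(k): 1:1 3:9 5:25 15:225  a_15=260
[q^18] f(18)=324,f(9)=81,f(6)=36,f(3)=9,f(2)=4,f(1)=1 ⇒ 455
d|25:{25,5,1}  Σf=625+25+1=651

210, 260, 455, 651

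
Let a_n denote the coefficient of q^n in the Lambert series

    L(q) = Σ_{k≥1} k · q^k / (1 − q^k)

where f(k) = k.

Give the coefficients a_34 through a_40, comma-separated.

n=34: 34·1 17·2 2·17 1·34  f→[34+17+2+1]=54
d|35:{1,5,7,35}  Σf=1+5+7+35=48
d|36:{36,18,12,9,6,4,3,2,1}  Σf=36+18+12+9+6+4+3+2+1=91
[q^37] f(37)=37,f(1)=1 ⇒ 38
[q^38] f(38)=38,f(19)=19,f(2)=2,f(1)=1 ⇒ 60
q^39  k|39↦f(k): 1:1 3:3 13:13 39:39  a_39=56
n=40: 1·40 2·20 4·10 5·8 8·5 10·4 20·2 40·1  f→[1+2+4+5+8+10+20+40]=90

54, 48, 91, 38, 60, 56, 90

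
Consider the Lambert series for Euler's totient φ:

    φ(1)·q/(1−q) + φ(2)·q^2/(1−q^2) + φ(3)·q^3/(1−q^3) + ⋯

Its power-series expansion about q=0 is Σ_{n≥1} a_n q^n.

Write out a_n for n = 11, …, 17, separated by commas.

[q^11] φ(1)=1,φ(11)=10 ⇒ 11
[q^12] φ(1)=1,φ(2)=1,φ(3)=2,φ(4)=2,φ(6)=2,φ(12)=4 ⇒ 12
n=13: 13·1 1·13  φ→[12+1]=13
[q^14] φ(1)=1,φ(2)=1,φ(7)=6,φ(14)=6 ⇒ 14
n=15: 1·15 3·5 5·3 15·1  φ→[1+2+4+8]=15
[q^16] φ(1)=1,φ(2)=1,φ(4)=2,φ(8)=4,φ(16)=8 ⇒ 16
[q^17] φ(1)=1,φ(17)=16 ⇒ 17

11, 12, 13, 14, 15, 16, 17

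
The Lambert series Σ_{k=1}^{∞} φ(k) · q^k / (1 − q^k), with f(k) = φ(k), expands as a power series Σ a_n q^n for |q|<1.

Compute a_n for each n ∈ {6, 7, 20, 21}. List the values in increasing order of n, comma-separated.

n=6: 1·6 2·3 3·2 6·1  φ→[1+1+2+2]=6
[q^7] φ(1)=1,φ(7)=6 ⇒ 7
n=20: 1·20 2·10 4·5 5·4 10·2 20·1  φ→[1+1+2+4+4+8]=20
n=21: 1·21 3·7 7·3 21·1  φ→[1+2+6+12]=21

6, 7, 20, 21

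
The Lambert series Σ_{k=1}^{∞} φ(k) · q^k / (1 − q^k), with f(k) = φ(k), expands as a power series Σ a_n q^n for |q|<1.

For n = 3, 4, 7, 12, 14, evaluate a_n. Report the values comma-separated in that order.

n=3: 3·1 1·3  φ→[2+1]=3
[q^4] φ(4)=2,φ(2)=1,φ(1)=1 ⇒ 4
n=7: 7·1 1·7  φ→[6+1]=7
q^12  k|12↦φ(k): 1:1 2:1 3:2 4:2 6:2 12:4  a_12=12
[q^14] φ(1)=1,φ(2)=1,φ(7)=6,φ(14)=6 ⇒ 14

3, 4, 7, 12, 14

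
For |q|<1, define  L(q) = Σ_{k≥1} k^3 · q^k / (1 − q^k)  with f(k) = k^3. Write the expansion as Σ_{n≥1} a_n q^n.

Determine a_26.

a_26 = 19782

[q^26] f(1)=1,f(2)=8,f(13)=2197,f(26)=17576 ⇒ 19782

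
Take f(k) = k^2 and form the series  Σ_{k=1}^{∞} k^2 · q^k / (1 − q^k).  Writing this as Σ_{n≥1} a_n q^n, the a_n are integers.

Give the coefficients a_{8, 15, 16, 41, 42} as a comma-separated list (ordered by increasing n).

[q^8] f(1)=1,f(2)=4,f(4)=16,f(8)=64 ⇒ 85
n=15: 15·1 5·3 3·5 1·15  f→[225+25+9+1]=260
[q^16] f(1)=1,f(2)=4,f(4)=16,f(8)=64,f(16)=256 ⇒ 341
q^41  k|41↦f(k): 1:1 41:1681  a_41=1682
d|42:{42,21,14,7,6,3,2,1}  Σf=1764+441+196+49+36+9+4+1=2500

85, 260, 341, 1682, 2500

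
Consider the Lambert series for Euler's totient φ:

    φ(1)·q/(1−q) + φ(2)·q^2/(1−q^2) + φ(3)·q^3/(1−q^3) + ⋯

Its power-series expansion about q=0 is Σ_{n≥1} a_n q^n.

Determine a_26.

q^26  k|26↦φ(k): 26:12 13:12 2:1 1:1  a_26=26

a_26 = 26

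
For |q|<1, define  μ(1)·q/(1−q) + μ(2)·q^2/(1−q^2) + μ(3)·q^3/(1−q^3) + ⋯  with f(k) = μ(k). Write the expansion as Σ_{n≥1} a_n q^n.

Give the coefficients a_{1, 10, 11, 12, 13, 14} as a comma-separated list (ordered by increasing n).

d|1:{1}  Σμ=1=1
[q^10] μ(10)=1,μ(5)=-1,μ(2)=-1,μ(1)=1 ⇒ 0
n=11: 1·11 11·1  μ→[1+(-1)]=0
q^12  k|12↦μ(k): 12:0 6:1 4:0 3:-1 2:-1 1:1  a_12=0
q^13  k|13↦μ(k): 1:1 13:-1  a_13=0
[q^14] μ(1)=1,μ(2)=-1,μ(7)=-1,μ(14)=1 ⇒ 0

1, 0, 0, 0, 0, 0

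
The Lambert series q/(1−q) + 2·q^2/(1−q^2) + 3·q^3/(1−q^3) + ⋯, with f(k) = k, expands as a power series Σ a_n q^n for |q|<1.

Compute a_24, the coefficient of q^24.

[q^24] f(1)=1,f(2)=2,f(3)=3,f(4)=4,f(6)=6,f(8)=8,f(12)=12,f(24)=24 ⇒ 60

a_24 = 60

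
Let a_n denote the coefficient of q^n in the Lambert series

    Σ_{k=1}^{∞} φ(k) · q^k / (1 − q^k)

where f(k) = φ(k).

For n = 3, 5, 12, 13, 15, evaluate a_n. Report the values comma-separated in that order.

n=3: 1·3 3·1  φ→[1+2]=3
q^5  k|5↦φ(k): 1:1 5:4  a_5=5
[q^12] φ(1)=1,φ(2)=1,φ(3)=2,φ(4)=2,φ(6)=2,φ(12)=4 ⇒ 12
[q^13] φ(1)=1,φ(13)=12 ⇒ 13
d|15:{15,5,3,1}  Σφ=8+4+2+1=15

3, 5, 12, 13, 15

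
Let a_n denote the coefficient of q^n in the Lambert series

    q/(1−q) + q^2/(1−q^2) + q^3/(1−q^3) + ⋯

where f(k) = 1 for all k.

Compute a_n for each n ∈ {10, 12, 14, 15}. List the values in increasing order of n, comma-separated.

4, 6, 4, 4

n=10: 1·10 2·5 5·2 10·1  f→[1+1+1+1]=4
[q^12] f(12)=1,f(6)=1,f(4)=1,f(3)=1,f(2)=1,f(1)=1 ⇒ 6
n=14: 1·14 2·7 7·2 14·1  f→[1+1+1+1]=4
n=15: 15·1 5·3 3·5 1·15  f→[1+1+1+1]=4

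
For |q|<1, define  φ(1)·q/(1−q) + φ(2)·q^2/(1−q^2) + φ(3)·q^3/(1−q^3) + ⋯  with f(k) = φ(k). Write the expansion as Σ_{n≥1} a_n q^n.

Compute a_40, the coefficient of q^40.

d|40:{40,20,10,8,5,4,2,1}  Σφ=16+8+4+4+4+2+1+1=40

a_40 = 40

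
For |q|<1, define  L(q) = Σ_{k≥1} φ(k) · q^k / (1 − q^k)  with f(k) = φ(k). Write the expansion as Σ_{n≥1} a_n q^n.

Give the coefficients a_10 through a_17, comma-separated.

d|10:{10,5,2,1}  Σφ=4+4+1+1=10
n=11: 11·1 1·11  φ→[10+1]=11
[q^12] φ(12)=4,φ(6)=2,φ(4)=2,φ(3)=2,φ(2)=1,φ(1)=1 ⇒ 12
[q^13] φ(1)=1,φ(13)=12 ⇒ 13
[q^14] φ(14)=6,φ(7)=6,φ(2)=1,φ(1)=1 ⇒ 14
q^15  k|15↦φ(k): 1:1 3:2 5:4 15:8  a_15=15
n=16: 1·16 2·8 4·4 8·2 16·1  φ→[1+1+2+4+8]=16
[q^17] φ(17)=16,φ(1)=1 ⇒ 17

10, 11, 12, 13, 14, 15, 16, 17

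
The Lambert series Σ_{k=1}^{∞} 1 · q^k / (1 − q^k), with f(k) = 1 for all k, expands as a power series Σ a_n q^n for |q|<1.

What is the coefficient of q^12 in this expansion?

d|12:{12,6,4,3,2,1}  Σf=1+1+1+1+1+1=6

a_12 = 6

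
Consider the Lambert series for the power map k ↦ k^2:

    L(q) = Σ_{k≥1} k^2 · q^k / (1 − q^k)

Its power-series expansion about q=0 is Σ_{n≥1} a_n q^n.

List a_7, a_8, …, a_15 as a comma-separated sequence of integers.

50, 85, 91, 130, 122, 210, 170, 250, 260

q^7  k|7↦f(k): 1:1 7:49  a_7=50
n=8: 8·1 4·2 2·4 1·8  f→[64+16+4+1]=85
d|9:{9,3,1}  Σf=81+9+1=91
[q^10] f(1)=1,f(2)=4,f(5)=25,f(10)=100 ⇒ 130
q^11  k|11↦f(k): 11:121 1:1  a_11=122
[q^12] f(1)=1,f(2)=4,f(3)=9,f(4)=16,f(6)=36,f(12)=144 ⇒ 210
q^13  k|13↦f(k): 13:169 1:1  a_13=170
[q^14] f(14)=196,f(7)=49,f(2)=4,f(1)=1 ⇒ 250
[q^15] f(15)=225,f(5)=25,f(3)=9,f(1)=1 ⇒ 260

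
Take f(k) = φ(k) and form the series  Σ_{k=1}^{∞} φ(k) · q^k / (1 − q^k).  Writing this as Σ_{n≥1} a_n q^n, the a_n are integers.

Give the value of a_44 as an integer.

q^44  k|44↦φ(k): 44:20 22:10 11:10 4:2 2:1 1:1  a_44=44

a_44 = 44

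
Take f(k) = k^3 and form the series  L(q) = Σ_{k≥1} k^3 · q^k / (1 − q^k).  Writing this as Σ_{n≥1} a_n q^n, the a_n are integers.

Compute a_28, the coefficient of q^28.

a_28 = 25112

n=28: 1·28 2·14 4·7 7·4 14·2 28·1  f→[1+8+64+343+2744+21952]=25112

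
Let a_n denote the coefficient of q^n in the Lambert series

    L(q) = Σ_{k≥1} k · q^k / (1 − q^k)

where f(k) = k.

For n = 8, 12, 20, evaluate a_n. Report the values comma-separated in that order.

d|8:{8,4,2,1}  Σf=8+4+2+1=15
[q^12] f(1)=1,f(2)=2,f(3)=3,f(4)=4,f(6)=6,f(12)=12 ⇒ 28
q^20  k|20↦f(k): 1:1 2:2 4:4 5:5 10:10 20:20  a_20=42

15, 28, 42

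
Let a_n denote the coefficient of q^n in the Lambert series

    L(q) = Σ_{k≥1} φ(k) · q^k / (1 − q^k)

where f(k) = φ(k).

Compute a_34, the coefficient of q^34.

[q^34] φ(1)=1,φ(2)=1,φ(17)=16,φ(34)=16 ⇒ 34

a_34 = 34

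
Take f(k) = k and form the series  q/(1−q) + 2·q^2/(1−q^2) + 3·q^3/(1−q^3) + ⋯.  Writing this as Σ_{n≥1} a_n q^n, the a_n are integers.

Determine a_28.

n=28: 28·1 14·2 7·4 4·7 2·14 1·28  f→[28+14+7+4+2+1]=56

a_28 = 56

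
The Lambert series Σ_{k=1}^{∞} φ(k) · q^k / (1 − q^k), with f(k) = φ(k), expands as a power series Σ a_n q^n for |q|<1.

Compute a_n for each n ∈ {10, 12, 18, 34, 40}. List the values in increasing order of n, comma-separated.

q^10  k|10↦φ(k): 10:4 5:4 2:1 1:1  a_10=10
d|12:{1,2,3,4,6,12}  Σφ=1+1+2+2+2+4=12
q^18  k|18↦φ(k): 18:6 9:6 6:2 3:2 2:1 1:1  a_18=18
[q^34] φ(34)=16,φ(17)=16,φ(2)=1,φ(1)=1 ⇒ 34
n=40: 1·40 2·20 4·10 5·8 8·5 10·4 20·2 40·1  φ→[1+1+2+4+4+4+8+16]=40

10, 12, 18, 34, 40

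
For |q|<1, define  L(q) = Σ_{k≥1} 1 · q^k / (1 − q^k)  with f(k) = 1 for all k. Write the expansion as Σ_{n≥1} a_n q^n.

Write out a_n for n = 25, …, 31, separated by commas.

3, 4, 4, 6, 2, 8, 2

[q^25] f(1)=1,f(5)=1,f(25)=1 ⇒ 3
n=26: 1·26 2·13 13·2 26·1  f→[1+1+1+1]=4
d|27:{1,3,9,27}  Σf=1+1+1+1=4
n=28: 1·28 2·14 4·7 7·4 14·2 28·1  f→[1+1+1+1+1+1]=6
q^29  k|29↦f(k): 1:1 29:1  a_29=2
d|30:{30,15,10,6,5,3,2,1}  Σf=1+1+1+1+1+1+1+1=8
d|31:{31,1}  Σf=1+1=2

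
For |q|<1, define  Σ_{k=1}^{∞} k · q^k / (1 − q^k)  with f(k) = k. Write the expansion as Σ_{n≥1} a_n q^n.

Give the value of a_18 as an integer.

a_18 = 39

d|18:{18,9,6,3,2,1}  Σf=18+9+6+3+2+1=39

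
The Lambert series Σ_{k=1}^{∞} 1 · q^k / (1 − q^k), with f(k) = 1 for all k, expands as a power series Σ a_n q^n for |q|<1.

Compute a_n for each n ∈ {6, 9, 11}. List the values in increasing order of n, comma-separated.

4, 3, 2

[q^6] f(6)=1,f(3)=1,f(2)=1,f(1)=1 ⇒ 4
d|9:{1,3,9}  Σf=1+1+1=3
q^11  k|11↦f(k): 1:1 11:1  a_11=2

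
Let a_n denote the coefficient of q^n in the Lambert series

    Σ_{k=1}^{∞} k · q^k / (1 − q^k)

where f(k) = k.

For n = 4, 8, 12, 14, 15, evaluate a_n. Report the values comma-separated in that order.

d|4:{1,2,4}  Σf=1+2+4=7
[q^8] f(8)=8,f(4)=4,f(2)=2,f(1)=1 ⇒ 15
d|12:{1,2,3,4,6,12}  Σf=1+2+3+4+6+12=28
n=14: 14·1 7·2 2·7 1·14  f→[14+7+2+1]=24
q^15  k|15↦f(k): 1:1 3:3 5:5 15:15  a_15=24

7, 15, 28, 24, 24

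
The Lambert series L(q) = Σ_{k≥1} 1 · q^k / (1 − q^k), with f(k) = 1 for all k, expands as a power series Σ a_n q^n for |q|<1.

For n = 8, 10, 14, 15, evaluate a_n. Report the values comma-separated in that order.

4, 4, 4, 4

n=8: 1·8 2·4 4·2 8·1  f→[1+1+1+1]=4
q^10  k|10↦f(k): 10:1 5:1 2:1 1:1  a_10=4
d|14:{14,7,2,1}  Σf=1+1+1+1=4
d|15:{15,5,3,1}  Σf=1+1+1+1=4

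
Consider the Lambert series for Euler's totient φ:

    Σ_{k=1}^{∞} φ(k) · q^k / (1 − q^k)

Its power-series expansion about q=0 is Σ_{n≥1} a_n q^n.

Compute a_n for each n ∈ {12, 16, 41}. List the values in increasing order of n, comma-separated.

d|12:{1,2,3,4,6,12}  Σφ=1+1+2+2+2+4=12
n=16: 16·1 8·2 4·4 2·8 1·16  φ→[8+4+2+1+1]=16
[q^41] φ(1)=1,φ(41)=40 ⇒ 41

12, 16, 41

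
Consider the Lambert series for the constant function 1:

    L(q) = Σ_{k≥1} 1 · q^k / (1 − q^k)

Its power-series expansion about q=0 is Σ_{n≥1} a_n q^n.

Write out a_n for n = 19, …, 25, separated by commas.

n=19: 19·1 1·19  f→[1+1]=2
q^20  k|20↦f(k): 1:1 2:1 4:1 5:1 10:1 20:1  a_20=6
[q^21] f(21)=1,f(7)=1,f(3)=1,f(1)=1 ⇒ 4
n=22: 1·22 2·11 11·2 22·1  f→[1+1+1+1]=4
d|23:{1,23}  Σf=1+1=2
d|24:{1,2,3,4,6,8,12,24}  Σf=1+1+1+1+1+1+1+1=8
n=25: 1·25 5·5 25·1  f→[1+1+1]=3

2, 6, 4, 4, 2, 8, 3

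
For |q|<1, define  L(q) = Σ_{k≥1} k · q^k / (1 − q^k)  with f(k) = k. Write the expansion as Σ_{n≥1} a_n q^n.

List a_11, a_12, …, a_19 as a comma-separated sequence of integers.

n=11: 11·1 1·11  f→[11+1]=12
[q^12] f(12)=12,f(6)=6,f(4)=4,f(3)=3,f(2)=2,f(1)=1 ⇒ 28
[q^13] f(13)=13,f(1)=1 ⇒ 14
[q^14] f(14)=14,f(7)=7,f(2)=2,f(1)=1 ⇒ 24
q^15  k|15↦f(k): 1:1 3:3 5:5 15:15  a_15=24
q^16  k|16↦f(k): 1:1 2:2 4:4 8:8 16:16  a_16=31
[q^17] f(17)=17,f(1)=1 ⇒ 18
[q^18] f(1)=1,f(2)=2,f(3)=3,f(6)=6,f(9)=9,f(18)=18 ⇒ 39
[q^19] f(1)=1,f(19)=19 ⇒ 20

12, 28, 14, 24, 24, 31, 18, 39, 20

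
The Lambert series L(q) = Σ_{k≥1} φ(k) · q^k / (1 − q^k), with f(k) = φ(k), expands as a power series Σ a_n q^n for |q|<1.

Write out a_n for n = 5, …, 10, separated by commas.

[q^5] φ(1)=1,φ(5)=4 ⇒ 5
[q^6] φ(6)=2,φ(3)=2,φ(2)=1,φ(1)=1 ⇒ 6
q^7  k|7↦φ(k): 7:6 1:1  a_7=7
[q^8] φ(8)=4,φ(4)=2,φ(2)=1,φ(1)=1 ⇒ 8
n=9: 1·9 3·3 9·1  φ→[1+2+6]=9
n=10: 10·1 5·2 2·5 1·10  φ→[4+4+1+1]=10

5, 6, 7, 8, 9, 10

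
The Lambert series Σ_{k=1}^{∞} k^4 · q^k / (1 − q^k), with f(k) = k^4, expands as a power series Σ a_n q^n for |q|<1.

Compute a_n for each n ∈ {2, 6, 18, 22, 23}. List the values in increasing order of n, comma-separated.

q^2  k|2↦f(k): 1:1 2:16  a_2=17
q^6  k|6↦f(k): 1:1 2:16 3:81 6:1296  a_6=1394
n=18: 18·1 9·2 6·3 3·6 2·9 1·18  f→[104976+6561+1296+81+16+1]=112931
d|22:{1,2,11,22}  Σf=1+16+14641+234256=248914
[q^23] f(23)=279841,f(1)=1 ⇒ 279842

17, 1394, 112931, 248914, 279842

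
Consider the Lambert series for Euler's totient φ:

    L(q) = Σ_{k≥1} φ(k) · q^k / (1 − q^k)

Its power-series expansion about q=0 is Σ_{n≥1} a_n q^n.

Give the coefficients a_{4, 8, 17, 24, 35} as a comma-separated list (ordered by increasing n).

d|4:{4,2,1}  Σφ=2+1+1=4
n=8: 1·8 2·4 4·2 8·1  φ→[1+1+2+4]=8
q^17  k|17↦φ(k): 17:16 1:1  a_17=17
[q^24] φ(24)=8,φ(12)=4,φ(8)=4,φ(6)=2,φ(4)=2,φ(3)=2,φ(2)=1,φ(1)=1 ⇒ 24
[q^35] φ(1)=1,φ(5)=4,φ(7)=6,φ(35)=24 ⇒ 35

4, 8, 17, 24, 35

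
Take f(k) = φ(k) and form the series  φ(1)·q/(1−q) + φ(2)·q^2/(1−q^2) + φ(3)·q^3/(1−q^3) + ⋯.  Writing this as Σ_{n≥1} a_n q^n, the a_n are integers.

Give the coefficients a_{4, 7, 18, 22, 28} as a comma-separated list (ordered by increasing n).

d|4:{1,2,4}  Σφ=1+1+2=4
n=7: 1·7 7·1  φ→[1+6]=7
d|18:{1,2,3,6,9,18}  Σφ=1+1+2+2+6+6=18
n=22: 1·22 2·11 11·2 22·1  φ→[1+1+10+10]=22
q^28  k|28↦φ(k): 28:12 14:6 7:6 4:2 2:1 1:1  a_28=28

4, 7, 18, 22, 28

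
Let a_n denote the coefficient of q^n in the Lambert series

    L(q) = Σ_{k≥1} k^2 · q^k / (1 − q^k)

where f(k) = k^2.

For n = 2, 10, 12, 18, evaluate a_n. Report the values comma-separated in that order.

5, 130, 210, 455

n=2: 2·1 1·2  f→[4+1]=5
q^10  k|10↦f(k): 10:100 5:25 2:4 1:1  a_10=130
q^12  k|12↦f(k): 12:144 6:36 4:16 3:9 2:4 1:1  a_12=210
[q^18] f(1)=1,f(2)=4,f(3)=9,f(6)=36,f(9)=81,f(18)=324 ⇒ 455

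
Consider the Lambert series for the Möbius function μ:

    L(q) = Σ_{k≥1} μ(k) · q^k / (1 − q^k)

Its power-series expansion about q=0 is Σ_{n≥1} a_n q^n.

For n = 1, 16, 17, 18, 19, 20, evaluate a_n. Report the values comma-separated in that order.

1, 0, 0, 0, 0, 0

q^1  k|1↦μ(k): 1:1  a_1=1
[q^16] μ(16)=0,μ(8)=0,μ(4)=0,μ(2)=-1,μ(1)=1 ⇒ 0
[q^17] μ(17)=-1,μ(1)=1 ⇒ 0
q^18  k|18↦μ(k): 1:1 2:-1 3:-1 6:1 9:0 18:0  a_18=0
d|19:{1,19}  Σμ=1+(-1)=0
q^20  k|20↦μ(k): 1:1 2:-1 4:0 5:-1 10:1 20:0  a_20=0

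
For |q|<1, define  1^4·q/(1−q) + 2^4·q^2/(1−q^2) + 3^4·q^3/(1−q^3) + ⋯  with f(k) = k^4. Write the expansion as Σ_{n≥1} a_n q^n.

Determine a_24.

d|24:{24,12,8,6,4,3,2,1}  Σf=331776+20736+4096+1296+256+81+16+1=358258

a_24 = 358258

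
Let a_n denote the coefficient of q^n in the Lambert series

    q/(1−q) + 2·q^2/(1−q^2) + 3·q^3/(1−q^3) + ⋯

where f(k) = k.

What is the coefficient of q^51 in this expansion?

a_51 = 72

q^51  k|51↦f(k): 51:51 17:17 3:3 1:1  a_51=72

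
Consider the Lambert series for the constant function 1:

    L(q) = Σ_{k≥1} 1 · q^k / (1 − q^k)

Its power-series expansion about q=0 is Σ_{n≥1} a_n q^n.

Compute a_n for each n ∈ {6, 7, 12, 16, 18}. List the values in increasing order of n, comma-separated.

q^6  k|6↦f(k): 1:1 2:1 3:1 6:1  a_6=4
d|7:{1,7}  Σf=1+1=2
[q^12] f(12)=1,f(6)=1,f(4)=1,f(3)=1,f(2)=1,f(1)=1 ⇒ 6
n=16: 1·16 2·8 4·4 8·2 16·1  f→[1+1+1+1+1]=5
n=18: 18·1 9·2 6·3 3·6 2·9 1·18  f→[1+1+1+1+1+1]=6

4, 2, 6, 5, 6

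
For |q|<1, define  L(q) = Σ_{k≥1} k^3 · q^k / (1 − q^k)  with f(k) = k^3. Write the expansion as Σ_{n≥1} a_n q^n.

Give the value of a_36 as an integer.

q^36  k|36↦f(k): 36:46656 18:5832 12:1728 9:729 6:216 4:64 3:27 2:8 1:1  a_36=55261

a_36 = 55261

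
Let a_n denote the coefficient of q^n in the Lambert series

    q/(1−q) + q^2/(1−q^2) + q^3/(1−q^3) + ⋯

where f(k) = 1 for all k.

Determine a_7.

a_7 = 2

[q^7] f(7)=1,f(1)=1 ⇒ 2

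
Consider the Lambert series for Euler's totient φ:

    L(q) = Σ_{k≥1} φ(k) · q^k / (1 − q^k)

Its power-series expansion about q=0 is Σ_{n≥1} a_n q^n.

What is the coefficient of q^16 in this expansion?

[q^16] φ(1)=1,φ(2)=1,φ(4)=2,φ(8)=4,φ(16)=8 ⇒ 16

a_16 = 16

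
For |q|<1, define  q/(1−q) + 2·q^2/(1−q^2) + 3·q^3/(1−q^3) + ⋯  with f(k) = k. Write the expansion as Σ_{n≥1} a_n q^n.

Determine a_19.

q^19  k|19↦f(k): 19:19 1:1  a_19=20

a_19 = 20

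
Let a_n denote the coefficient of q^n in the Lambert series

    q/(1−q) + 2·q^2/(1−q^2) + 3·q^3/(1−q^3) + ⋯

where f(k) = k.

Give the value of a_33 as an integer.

a_33 = 48

d|33:{1,3,11,33}  Σf=1+3+11+33=48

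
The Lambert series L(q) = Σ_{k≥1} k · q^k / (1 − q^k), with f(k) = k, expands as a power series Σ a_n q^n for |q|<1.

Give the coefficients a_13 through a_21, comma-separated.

d|13:{1,13}  Σf=1+13=14
q^14  k|14↦f(k): 1:1 2:2 7:7 14:14  a_14=24
d|15:{15,5,3,1}  Σf=15+5+3+1=24
d|16:{16,8,4,2,1}  Σf=16+8+4+2+1=31
n=17: 17·1 1·17  f→[17+1]=18
d|18:{1,2,3,6,9,18}  Σf=1+2+3+6+9+18=39
[q^19] f(1)=1,f(19)=19 ⇒ 20
d|20:{20,10,5,4,2,1}  Σf=20+10+5+4+2+1=42
[q^21] f(21)=21,f(7)=7,f(3)=3,f(1)=1 ⇒ 32

14, 24, 24, 31, 18, 39, 20, 42, 32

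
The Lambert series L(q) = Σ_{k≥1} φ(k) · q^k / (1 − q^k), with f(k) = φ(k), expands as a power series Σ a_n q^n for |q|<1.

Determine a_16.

[q^16] φ(1)=1,φ(2)=1,φ(4)=2,φ(8)=4,φ(16)=8 ⇒ 16

a_16 = 16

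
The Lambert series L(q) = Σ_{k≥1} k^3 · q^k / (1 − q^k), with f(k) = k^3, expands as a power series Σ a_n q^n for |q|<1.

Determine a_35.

q^35  k|35↦f(k): 1:1 5:125 7:343 35:42875  a_35=43344

a_35 = 43344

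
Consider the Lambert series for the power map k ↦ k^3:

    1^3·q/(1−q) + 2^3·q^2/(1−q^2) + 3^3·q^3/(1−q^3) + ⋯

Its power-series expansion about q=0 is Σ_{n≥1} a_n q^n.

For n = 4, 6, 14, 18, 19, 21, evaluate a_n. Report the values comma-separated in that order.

d|4:{4,2,1}  Σf=64+8+1=73
d|6:{1,2,3,6}  Σf=1+8+27+216=252
d|14:{1,2,7,14}  Σf=1+8+343+2744=3096
n=18: 1·18 2·9 3·6 6·3 9·2 18·1  f→[1+8+27+216+729+5832]=6813
n=19: 19·1 1·19  f→[6859+1]=6860
q^21  k|21↦f(k): 21:9261 7:343 3:27 1:1  a_21=9632

73, 252, 3096, 6813, 6860, 9632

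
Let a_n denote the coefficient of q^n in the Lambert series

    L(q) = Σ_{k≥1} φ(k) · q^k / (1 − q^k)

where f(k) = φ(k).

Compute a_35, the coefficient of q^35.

d|35:{35,7,5,1}  Σφ=24+6+4+1=35

a_35 = 35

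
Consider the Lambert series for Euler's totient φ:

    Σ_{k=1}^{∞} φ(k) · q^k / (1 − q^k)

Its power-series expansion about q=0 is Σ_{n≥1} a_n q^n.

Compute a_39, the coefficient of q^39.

q^39  k|39↦φ(k): 1:1 3:2 13:12 39:24  a_39=39

a_39 = 39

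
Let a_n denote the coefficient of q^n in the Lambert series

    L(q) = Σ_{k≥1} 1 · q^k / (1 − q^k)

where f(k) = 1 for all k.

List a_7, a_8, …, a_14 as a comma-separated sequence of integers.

2, 4, 3, 4, 2, 6, 2, 4

d|7:{7,1}  Σf=1+1=2
[q^8] f(1)=1,f(2)=1,f(4)=1,f(8)=1 ⇒ 4
q^9  k|9↦f(k): 9:1 3:1 1:1  a_9=3
q^10  k|10↦f(k): 1:1 2:1 5:1 10:1  a_10=4
d|11:{11,1}  Σf=1+1=2
q^12  k|12↦f(k): 1:1 2:1 3:1 4:1 6:1 12:1  a_12=6
n=13: 13·1 1·13  f→[1+1]=2
d|14:{1,2,7,14}  Σf=1+1+1+1=4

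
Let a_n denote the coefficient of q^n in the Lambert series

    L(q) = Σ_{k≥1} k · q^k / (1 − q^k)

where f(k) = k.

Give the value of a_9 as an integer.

a_9 = 13

[q^9] f(9)=9,f(3)=3,f(1)=1 ⇒ 13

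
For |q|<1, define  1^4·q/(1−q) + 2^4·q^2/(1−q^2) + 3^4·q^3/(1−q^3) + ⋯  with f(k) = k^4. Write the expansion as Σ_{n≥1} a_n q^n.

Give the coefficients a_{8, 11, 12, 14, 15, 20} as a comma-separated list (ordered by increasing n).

4369, 14642, 22386, 40834, 51332, 170898

n=8: 1·8 2·4 4·2 8·1  f→[1+16+256+4096]=4369
n=11: 11·1 1·11  f→[14641+1]=14642
q^12  k|12↦f(k): 1:1 2:16 3:81 4:256 6:1296 12:20736  a_12=22386
q^14  k|14↦f(k): 14:38416 7:2401 2:16 1:1  a_14=40834
q^15  k|15↦f(k): 1:1 3:81 5:625 15:50625  a_15=51332
q^20  k|20↦f(k): 1:1 2:16 4:256 5:625 10:10000 20:160000  a_20=170898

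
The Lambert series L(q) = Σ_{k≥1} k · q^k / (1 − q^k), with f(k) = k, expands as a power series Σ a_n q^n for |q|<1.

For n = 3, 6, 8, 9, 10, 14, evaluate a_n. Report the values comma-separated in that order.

d|3:{1,3}  Σf=1+3=4
[q^6] f(1)=1,f(2)=2,f(3)=3,f(6)=6 ⇒ 12
d|8:{1,2,4,8}  Σf=1+2+4+8=15
[q^9] f(9)=9,f(3)=3,f(1)=1 ⇒ 13
n=10: 10·1 5·2 2·5 1·10  f→[10+5+2+1]=18
n=14: 14·1 7·2 2·7 1·14  f→[14+7+2+1]=24

4, 12, 15, 13, 18, 24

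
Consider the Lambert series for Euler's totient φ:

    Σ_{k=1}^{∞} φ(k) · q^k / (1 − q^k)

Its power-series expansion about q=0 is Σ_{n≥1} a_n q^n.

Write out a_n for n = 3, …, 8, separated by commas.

[q^3] φ(3)=2,φ(1)=1 ⇒ 3
n=4: 1·4 2·2 4·1  φ→[1+1+2]=4
n=5: 5·1 1·5  φ→[4+1]=5
d|6:{6,3,2,1}  Σφ=2+2+1+1=6
d|7:{7,1}  Σφ=6+1=7
d|8:{8,4,2,1}  Σφ=4+2+1+1=8

3, 4, 5, 6, 7, 8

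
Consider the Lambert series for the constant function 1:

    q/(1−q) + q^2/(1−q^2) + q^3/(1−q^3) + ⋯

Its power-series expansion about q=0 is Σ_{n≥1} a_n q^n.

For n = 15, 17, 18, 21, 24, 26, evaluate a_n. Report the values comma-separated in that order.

4, 2, 6, 4, 8, 4

d|15:{15,5,3,1}  Σf=1+1+1+1=4
n=17: 1·17 17·1  f→[1+1]=2
[q^18] f(1)=1,f(2)=1,f(3)=1,f(6)=1,f(9)=1,f(18)=1 ⇒ 6
n=21: 1·21 3·7 7·3 21·1  f→[1+1+1+1]=4
d|24:{1,2,3,4,6,8,12,24}  Σf=1+1+1+1+1+1+1+1=8
n=26: 26·1 13·2 2·13 1·26  f→[1+1+1+1]=4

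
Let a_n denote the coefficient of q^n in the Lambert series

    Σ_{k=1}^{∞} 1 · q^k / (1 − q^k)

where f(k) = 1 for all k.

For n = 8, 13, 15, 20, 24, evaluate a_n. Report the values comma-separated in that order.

4, 2, 4, 6, 8

q^8  k|8↦f(k): 8:1 4:1 2:1 1:1  a_8=4
q^13  k|13↦f(k): 13:1 1:1  a_13=2
q^15  k|15↦f(k): 1:1 3:1 5:1 15:1  a_15=4
q^20  k|20↦f(k): 1:1 2:1 4:1 5:1 10:1 20:1  a_20=6
[q^24] f(24)=1,f(12)=1,f(8)=1,f(6)=1,f(4)=1,f(3)=1,f(2)=1,f(1)=1 ⇒ 8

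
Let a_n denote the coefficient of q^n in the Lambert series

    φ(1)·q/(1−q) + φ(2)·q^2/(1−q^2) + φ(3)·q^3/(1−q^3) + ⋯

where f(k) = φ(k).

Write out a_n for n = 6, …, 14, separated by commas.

q^6  k|6↦φ(k): 1:1 2:1 3:2 6:2  a_6=6
d|7:{1,7}  Σφ=1+6=7
d|8:{8,4,2,1}  Σφ=4+2+1+1=8
n=9: 1·9 3·3 9·1  φ→[1+2+6]=9
d|10:{10,5,2,1}  Σφ=4+4+1+1=10
d|11:{1,11}  Σφ=1+10=11
q^12  k|12↦φ(k): 12:4 6:2 4:2 3:2 2:1 1:1  a_12=12
n=13: 13·1 1·13  φ→[12+1]=13
n=14: 1·14 2·7 7·2 14·1  φ→[1+1+6+6]=14

6, 7, 8, 9, 10, 11, 12, 13, 14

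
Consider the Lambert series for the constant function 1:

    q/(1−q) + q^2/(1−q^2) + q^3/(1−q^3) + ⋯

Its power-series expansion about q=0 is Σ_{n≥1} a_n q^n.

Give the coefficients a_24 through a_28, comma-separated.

8, 3, 4, 4, 6

[q^24] f(1)=1,f(2)=1,f(3)=1,f(4)=1,f(6)=1,f(8)=1,f(12)=1,f(24)=1 ⇒ 8
n=25: 25·1 5·5 1·25  f→[1+1+1]=3
q^26  k|26↦f(k): 1:1 2:1 13:1 26:1  a_26=4
q^27  k|27↦f(k): 27:1 9:1 3:1 1:1  a_27=4
q^28  k|28↦f(k): 1:1 2:1 4:1 7:1 14:1 28:1  a_28=6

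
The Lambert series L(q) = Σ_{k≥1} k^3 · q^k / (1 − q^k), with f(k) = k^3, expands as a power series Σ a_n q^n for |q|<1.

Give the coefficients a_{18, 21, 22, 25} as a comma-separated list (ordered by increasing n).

d|18:{1,2,3,6,9,18}  Σf=1+8+27+216+729+5832=6813
[q^21] f(21)=9261,f(7)=343,f(3)=27,f(1)=1 ⇒ 9632
[q^22] f(1)=1,f(2)=8,f(11)=1331,f(22)=10648 ⇒ 11988
q^25  k|25↦f(k): 1:1 5:125 25:15625  a_25=15751

6813, 9632, 11988, 15751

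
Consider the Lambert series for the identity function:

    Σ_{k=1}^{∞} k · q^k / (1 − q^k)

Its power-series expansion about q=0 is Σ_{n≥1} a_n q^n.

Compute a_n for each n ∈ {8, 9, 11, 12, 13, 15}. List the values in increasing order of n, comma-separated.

[q^8] f(8)=8,f(4)=4,f(2)=2,f(1)=1 ⇒ 15
[q^9] f(1)=1,f(3)=3,f(9)=9 ⇒ 13
[q^11] f(11)=11,f(1)=1 ⇒ 12
[q^12] f(1)=1,f(2)=2,f(3)=3,f(4)=4,f(6)=6,f(12)=12 ⇒ 28
n=13: 1·13 13·1  f→[1+13]=14
[q^15] f(15)=15,f(5)=5,f(3)=3,f(1)=1 ⇒ 24

15, 13, 12, 28, 14, 24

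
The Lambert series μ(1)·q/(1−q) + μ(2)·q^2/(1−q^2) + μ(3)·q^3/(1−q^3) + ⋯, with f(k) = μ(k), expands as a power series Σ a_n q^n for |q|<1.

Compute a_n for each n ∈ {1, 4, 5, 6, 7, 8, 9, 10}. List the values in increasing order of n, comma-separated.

1, 0, 0, 0, 0, 0, 0, 0

n=1: 1·1  μ→[1]=1
n=4: 4·1 2·2 1·4  μ→[0+(-1)+1]=0
q^5  k|5↦μ(k): 5:-1 1:1  a_5=0
q^6  k|6↦μ(k): 6:1 3:-1 2:-1 1:1  a_6=0
d|7:{7,1}  Σμ=(-1)+1=0
n=8: 8·1 4·2 2·4 1·8  μ→[0+0+(-1)+1]=0
[q^9] μ(1)=1,μ(3)=-1,μ(9)=0 ⇒ 0
q^10  k|10↦μ(k): 1:1 2:-1 5:-1 10:1  a_10=0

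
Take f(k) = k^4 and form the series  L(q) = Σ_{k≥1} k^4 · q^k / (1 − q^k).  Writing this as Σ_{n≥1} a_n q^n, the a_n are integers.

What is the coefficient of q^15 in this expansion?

a_15 = 51332

n=15: 1·15 3·5 5·3 15·1  f→[1+81+625+50625]=51332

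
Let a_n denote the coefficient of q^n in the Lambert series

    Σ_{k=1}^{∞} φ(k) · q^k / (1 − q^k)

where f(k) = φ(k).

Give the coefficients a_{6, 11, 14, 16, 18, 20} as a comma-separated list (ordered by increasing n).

n=6: 1·6 2·3 3·2 6·1  φ→[1+1+2+2]=6
q^11  k|11↦φ(k): 1:1 11:10  a_11=11
n=14: 14·1 7·2 2·7 1·14  φ→[6+6+1+1]=14
n=16: 16·1 8·2 4·4 2·8 1·16  φ→[8+4+2+1+1]=16
q^18  k|18↦φ(k): 1:1 2:1 3:2 6:2 9:6 18:6  a_18=18
[q^20] φ(20)=8,φ(10)=4,φ(5)=4,φ(4)=2,φ(2)=1,φ(1)=1 ⇒ 20

6, 11, 14, 16, 18, 20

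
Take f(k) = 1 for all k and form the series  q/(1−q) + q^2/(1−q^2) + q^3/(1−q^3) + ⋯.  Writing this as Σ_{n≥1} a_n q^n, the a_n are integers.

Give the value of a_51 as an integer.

a_51 = 4

d|51:{1,3,17,51}  Σf=1+1+1+1=4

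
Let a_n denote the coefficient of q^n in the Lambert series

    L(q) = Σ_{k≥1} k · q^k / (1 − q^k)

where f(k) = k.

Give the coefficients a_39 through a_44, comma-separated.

56, 90, 42, 96, 44, 84

d|39:{1,3,13,39}  Σf=1+3+13+39=56
n=40: 40·1 20·2 10·4 8·5 5·8 4·10 2·20 1·40  f→[40+20+10+8+5+4+2+1]=90
[q^41] f(41)=41,f(1)=1 ⇒ 42
d|42:{1,2,3,6,7,14,21,42}  Σf=1+2+3+6+7+14+21+42=96
q^43  k|43↦f(k): 43:43 1:1  a_43=44
d|44:{1,2,4,11,22,44}  Σf=1+2+4+11+22+44=84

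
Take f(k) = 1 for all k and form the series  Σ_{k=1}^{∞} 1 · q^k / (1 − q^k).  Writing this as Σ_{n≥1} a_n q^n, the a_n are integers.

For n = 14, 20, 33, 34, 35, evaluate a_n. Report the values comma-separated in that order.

4, 6, 4, 4, 4

q^14  k|14↦f(k): 1:1 2:1 7:1 14:1  a_14=4
[q^20] f(1)=1,f(2)=1,f(4)=1,f(5)=1,f(10)=1,f(20)=1 ⇒ 6
d|33:{1,3,11,33}  Σf=1+1+1+1=4
q^34  k|34↦f(k): 34:1 17:1 2:1 1:1  a_34=4
d|35:{1,5,7,35}  Σf=1+1+1+1=4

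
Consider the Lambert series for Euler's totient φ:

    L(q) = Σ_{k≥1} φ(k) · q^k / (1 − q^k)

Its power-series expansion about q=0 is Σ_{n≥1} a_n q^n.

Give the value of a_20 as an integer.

n=20: 20·1 10·2 5·4 4·5 2·10 1·20  φ→[8+4+4+2+1+1]=20

a_20 = 20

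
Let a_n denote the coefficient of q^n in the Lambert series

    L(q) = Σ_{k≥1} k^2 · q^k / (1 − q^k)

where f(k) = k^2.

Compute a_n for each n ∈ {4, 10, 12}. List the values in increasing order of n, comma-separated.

21, 130, 210

n=4: 1·4 2·2 4·1  f→[1+4+16]=21
n=10: 10·1 5·2 2·5 1·10  f→[100+25+4+1]=130
d|12:{1,2,3,4,6,12}  Σf=1+4+9+16+36+144=210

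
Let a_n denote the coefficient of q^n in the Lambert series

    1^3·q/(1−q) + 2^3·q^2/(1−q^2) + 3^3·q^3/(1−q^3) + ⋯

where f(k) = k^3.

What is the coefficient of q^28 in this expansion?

[q^28] f(28)=21952,f(14)=2744,f(7)=343,f(4)=64,f(2)=8,f(1)=1 ⇒ 25112

a_28 = 25112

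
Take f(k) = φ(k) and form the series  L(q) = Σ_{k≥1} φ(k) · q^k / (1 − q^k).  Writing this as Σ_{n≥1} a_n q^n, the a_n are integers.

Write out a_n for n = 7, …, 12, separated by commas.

d|7:{7,1}  Σφ=6+1=7
q^8  k|8↦φ(k): 8:4 4:2 2:1 1:1  a_8=8
d|9:{9,3,1}  Σφ=6+2+1=9
n=10: 10·1 5·2 2·5 1·10  φ→[4+4+1+1]=10
q^11  k|11↦φ(k): 1:1 11:10  a_11=11
d|12:{12,6,4,3,2,1}  Σφ=4+2+2+2+1+1=12

7, 8, 9, 10, 11, 12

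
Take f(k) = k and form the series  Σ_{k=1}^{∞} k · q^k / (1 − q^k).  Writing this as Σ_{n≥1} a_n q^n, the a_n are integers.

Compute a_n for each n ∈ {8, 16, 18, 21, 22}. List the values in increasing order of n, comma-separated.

n=8: 8·1 4·2 2·4 1·8  f→[8+4+2+1]=15
d|16:{1,2,4,8,16}  Σf=1+2+4+8+16=31
[q^18] f(18)=18,f(9)=9,f(6)=6,f(3)=3,f(2)=2,f(1)=1 ⇒ 39
n=21: 21·1 7·3 3·7 1·21  f→[21+7+3+1]=32
q^22  k|22↦f(k): 22:22 11:11 2:2 1:1  a_22=36

15, 31, 39, 32, 36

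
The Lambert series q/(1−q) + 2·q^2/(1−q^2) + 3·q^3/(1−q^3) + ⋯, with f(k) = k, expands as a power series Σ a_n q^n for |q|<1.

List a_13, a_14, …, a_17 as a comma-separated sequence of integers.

14, 24, 24, 31, 18

q^13  k|13↦f(k): 13:13 1:1  a_13=14
n=14: 14·1 7·2 2·7 1·14  f→[14+7+2+1]=24
q^15  k|15↦f(k): 1:1 3:3 5:5 15:15  a_15=24
[q^16] f(1)=1,f(2)=2,f(4)=4,f(8)=8,f(16)=16 ⇒ 31
d|17:{17,1}  Σf=17+1=18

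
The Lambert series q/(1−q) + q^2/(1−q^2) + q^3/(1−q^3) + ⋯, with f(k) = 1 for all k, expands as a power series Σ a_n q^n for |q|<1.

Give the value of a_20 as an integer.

q^20  k|20↦f(k): 20:1 10:1 5:1 4:1 2:1 1:1  a_20=6

a_20 = 6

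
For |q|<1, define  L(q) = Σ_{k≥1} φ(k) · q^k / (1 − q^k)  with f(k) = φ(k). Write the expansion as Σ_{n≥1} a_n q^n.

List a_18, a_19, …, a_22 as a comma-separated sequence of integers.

d|18:{18,9,6,3,2,1}  Σφ=6+6+2+2+1+1=18
q^19  k|19↦φ(k): 1:1 19:18  a_19=19
[q^20] φ(1)=1,φ(2)=1,φ(4)=2,φ(5)=4,φ(10)=4,φ(20)=8 ⇒ 20
d|21:{21,7,3,1}  Σφ=12+6+2+1=21
n=22: 1·22 2·11 11·2 22·1  φ→[1+1+10+10]=22

18, 19, 20, 21, 22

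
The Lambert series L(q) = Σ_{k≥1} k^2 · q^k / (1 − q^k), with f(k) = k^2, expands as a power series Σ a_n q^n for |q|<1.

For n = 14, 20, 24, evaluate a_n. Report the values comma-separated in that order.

250, 546, 850

d|14:{1,2,7,14}  Σf=1+4+49+196=250
n=20: 20·1 10·2 5·4 4·5 2·10 1·20  f→[400+100+25+16+4+1]=546
[q^24] f(24)=576,f(12)=144,f(8)=64,f(6)=36,f(4)=16,f(3)=9,f(2)=4,f(1)=1 ⇒ 850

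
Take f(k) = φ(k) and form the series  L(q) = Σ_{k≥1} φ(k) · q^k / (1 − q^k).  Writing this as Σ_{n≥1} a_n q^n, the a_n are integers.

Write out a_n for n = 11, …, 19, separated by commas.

d|11:{1,11}  Σφ=1+10=11
n=12: 1·12 2·6 3·4 4·3 6·2 12·1  φ→[1+1+2+2+2+4]=12
n=13: 13·1 1·13  φ→[12+1]=13
d|14:{14,7,2,1}  Σφ=6+6+1+1=14
[q^15] φ(1)=1,φ(3)=2,φ(5)=4,φ(15)=8 ⇒ 15
[q^16] φ(1)=1,φ(2)=1,φ(4)=2,φ(8)=4,φ(16)=8 ⇒ 16
n=17: 1·17 17·1  φ→[1+16]=17
d|18:{1,2,3,6,9,18}  Σφ=1+1+2+2+6+6=18
[q^19] φ(19)=18,φ(1)=1 ⇒ 19

11, 12, 13, 14, 15, 16, 17, 18, 19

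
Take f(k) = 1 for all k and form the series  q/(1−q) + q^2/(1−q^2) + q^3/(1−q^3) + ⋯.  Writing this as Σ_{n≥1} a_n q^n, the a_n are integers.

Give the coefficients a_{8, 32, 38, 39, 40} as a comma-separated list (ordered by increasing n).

d|8:{8,4,2,1}  Σf=1+1+1+1=4
[q^32] f(1)=1,f(2)=1,f(4)=1,f(8)=1,f(16)=1,f(32)=1 ⇒ 6
q^38  k|38↦f(k): 38:1 19:1 2:1 1:1  a_38=4
n=39: 39·1 13·3 3·13 1·39  f→[1+1+1+1]=4
q^40  k|40↦f(k): 1:1 2:1 4:1 5:1 8:1 10:1 20:1 40:1  a_40=8

4, 6, 4, 4, 8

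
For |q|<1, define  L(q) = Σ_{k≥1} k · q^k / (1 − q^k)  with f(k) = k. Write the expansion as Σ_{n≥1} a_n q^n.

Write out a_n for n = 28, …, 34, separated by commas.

56, 30, 72, 32, 63, 48, 54

d|28:{28,14,7,4,2,1}  Σf=28+14+7+4+2+1=56
q^29  k|29↦f(k): 29:29 1:1  a_29=30
q^30  k|30↦f(k): 30:30 15:15 10:10 6:6 5:5 3:3 2:2 1:1  a_30=72
[q^31] f(1)=1,f(31)=31 ⇒ 32
[q^32] f(1)=1,f(2)=2,f(4)=4,f(8)=8,f(16)=16,f(32)=32 ⇒ 63
q^33  k|33↦f(k): 1:1 3:3 11:11 33:33  a_33=48
q^34  k|34↦f(k): 1:1 2:2 17:17 34:34  a_34=54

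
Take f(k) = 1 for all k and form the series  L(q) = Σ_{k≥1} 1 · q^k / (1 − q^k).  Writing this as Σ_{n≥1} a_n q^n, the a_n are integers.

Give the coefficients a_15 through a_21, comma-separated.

4, 5, 2, 6, 2, 6, 4

d|15:{15,5,3,1}  Σf=1+1+1+1=4
q^16  k|16↦f(k): 1:1 2:1 4:1 8:1 16:1  a_16=5
d|17:{17,1}  Σf=1+1=2
n=18: 18·1 9·2 6·3 3·6 2·9 1·18  f→[1+1+1+1+1+1]=6
q^19  k|19↦f(k): 19:1 1:1  a_19=2
q^20  k|20↦f(k): 20:1 10:1 5:1 4:1 2:1 1:1  a_20=6
d|21:{21,7,3,1}  Σf=1+1+1+1=4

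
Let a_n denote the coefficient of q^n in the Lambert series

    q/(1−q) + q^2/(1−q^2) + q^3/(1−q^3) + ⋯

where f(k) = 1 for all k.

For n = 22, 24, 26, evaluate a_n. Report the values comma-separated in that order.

4, 8, 4

[q^22] f(1)=1,f(2)=1,f(11)=1,f(22)=1 ⇒ 4
d|24:{1,2,3,4,6,8,12,24}  Σf=1+1+1+1+1+1+1+1=8
d|26:{26,13,2,1}  Σf=1+1+1+1=4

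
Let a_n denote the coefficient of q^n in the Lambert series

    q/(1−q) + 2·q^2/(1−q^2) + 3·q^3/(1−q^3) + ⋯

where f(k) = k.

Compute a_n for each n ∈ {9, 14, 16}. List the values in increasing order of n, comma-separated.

[q^9] f(9)=9,f(3)=3,f(1)=1 ⇒ 13
[q^14] f(14)=14,f(7)=7,f(2)=2,f(1)=1 ⇒ 24
n=16: 16·1 8·2 4·4 2·8 1·16  f→[16+8+4+2+1]=31

13, 24, 31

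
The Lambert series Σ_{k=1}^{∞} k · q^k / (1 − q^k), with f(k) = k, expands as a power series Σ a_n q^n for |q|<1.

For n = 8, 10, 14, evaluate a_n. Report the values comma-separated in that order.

d|8:{8,4,2,1}  Σf=8+4+2+1=15
[q^10] f(1)=1,f(2)=2,f(5)=5,f(10)=10 ⇒ 18
[q^14] f(14)=14,f(7)=7,f(2)=2,f(1)=1 ⇒ 24

15, 18, 24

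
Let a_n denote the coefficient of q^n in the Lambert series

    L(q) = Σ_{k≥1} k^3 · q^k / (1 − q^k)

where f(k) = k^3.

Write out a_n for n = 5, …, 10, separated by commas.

d|5:{1,5}  Σf=1+125=126
n=6: 6·1 3·2 2·3 1·6  f→[216+27+8+1]=252
q^7  k|7↦f(k): 7:343 1:1  a_7=344
d|8:{8,4,2,1}  Σf=512+64+8+1=585
n=9: 1·9 3·3 9·1  f→[1+27+729]=757
[q^10] f(1)=1,f(2)=8,f(5)=125,f(10)=1000 ⇒ 1134

126, 252, 344, 585, 757, 1134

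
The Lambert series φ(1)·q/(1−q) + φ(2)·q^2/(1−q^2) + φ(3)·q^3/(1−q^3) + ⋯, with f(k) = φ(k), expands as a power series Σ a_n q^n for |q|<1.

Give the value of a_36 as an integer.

n=36: 1·36 2·18 3·12 4·9 6·6 9·4 12·3 18·2 36·1  φ→[1+1+2+2+2+6+4+6+12]=36

a_36 = 36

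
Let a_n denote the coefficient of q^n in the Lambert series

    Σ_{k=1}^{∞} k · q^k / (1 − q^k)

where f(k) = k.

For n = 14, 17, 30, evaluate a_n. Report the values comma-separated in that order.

24, 18, 72

n=14: 1·14 2·7 7·2 14·1  f→[1+2+7+14]=24
n=17: 17·1 1·17  f→[17+1]=18
d|30:{30,15,10,6,5,3,2,1}  Σf=30+15+10+6+5+3+2+1=72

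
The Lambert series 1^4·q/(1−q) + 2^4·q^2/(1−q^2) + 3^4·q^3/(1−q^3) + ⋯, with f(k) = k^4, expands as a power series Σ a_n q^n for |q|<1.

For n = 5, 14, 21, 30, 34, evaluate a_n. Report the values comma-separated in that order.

q^5  k|5↦f(k): 5:625 1:1  a_5=626
q^14  k|14↦f(k): 1:1 2:16 7:2401 14:38416  a_14=40834
q^21  k|21↦f(k): 21:194481 7:2401 3:81 1:1  a_21=196964
[q^30] f(1)=1,f(2)=16,f(3)=81,f(5)=625,f(6)=1296,f(10)=10000,f(15)=50625,f(30)=810000 ⇒ 872644
[q^34] f(34)=1336336,f(17)=83521,f(2)=16,f(1)=1 ⇒ 1419874

626, 40834, 196964, 872644, 1419874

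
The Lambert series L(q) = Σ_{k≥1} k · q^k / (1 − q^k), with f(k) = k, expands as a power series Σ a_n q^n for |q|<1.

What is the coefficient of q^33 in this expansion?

q^33  k|33↦f(k): 1:1 3:3 11:11 33:33  a_33=48

a_33 = 48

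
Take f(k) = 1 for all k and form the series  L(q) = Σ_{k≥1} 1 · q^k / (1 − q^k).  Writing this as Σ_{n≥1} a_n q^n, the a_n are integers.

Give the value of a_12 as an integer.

a_12 = 6

q^12  k|12↦f(k): 12:1 6:1 4:1 3:1 2:1 1:1  a_12=6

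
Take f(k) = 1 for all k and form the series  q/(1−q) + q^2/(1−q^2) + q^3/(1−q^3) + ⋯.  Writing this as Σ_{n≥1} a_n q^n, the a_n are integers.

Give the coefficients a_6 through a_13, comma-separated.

q^6  k|6↦f(k): 6:1 3:1 2:1 1:1  a_6=4
d|7:{1,7}  Σf=1+1=2
[q^8] f(1)=1,f(2)=1,f(4)=1,f(8)=1 ⇒ 4
q^9  k|9↦f(k): 9:1 3:1 1:1  a_9=3
n=10: 1·10 2·5 5·2 10·1  f→[1+1+1+1]=4
q^11  k|11↦f(k): 1:1 11:1  a_11=2
q^12  k|12↦f(k): 1:1 2:1 3:1 4:1 6:1 12:1  a_12=6
d|13:{13,1}  Σf=1+1=2

4, 2, 4, 3, 4, 2, 6, 2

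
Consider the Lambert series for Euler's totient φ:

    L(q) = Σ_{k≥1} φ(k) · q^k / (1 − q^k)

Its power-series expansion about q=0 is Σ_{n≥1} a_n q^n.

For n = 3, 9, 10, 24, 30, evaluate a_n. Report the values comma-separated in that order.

[q^3] φ(1)=1,φ(3)=2 ⇒ 3
d|9:{1,3,9}  Σφ=1+2+6=9
[q^10] φ(10)=4,φ(5)=4,φ(2)=1,φ(1)=1 ⇒ 10
q^24  k|24↦φ(k): 24:8 12:4 8:4 6:2 4:2 3:2 2:1 1:1  a_24=24
n=30: 1·30 2·15 3·10 5·6 6·5 10·3 15·2 30·1  φ→[1+1+2+4+2+4+8+8]=30

3, 9, 10, 24, 30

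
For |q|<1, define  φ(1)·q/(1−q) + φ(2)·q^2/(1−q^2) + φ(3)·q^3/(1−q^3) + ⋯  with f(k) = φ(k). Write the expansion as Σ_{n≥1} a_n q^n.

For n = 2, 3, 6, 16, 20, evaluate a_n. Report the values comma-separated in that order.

q^2  k|2↦φ(k): 2:1 1:1  a_2=2
q^3  k|3↦φ(k): 1:1 3:2  a_3=3
[q^6] φ(1)=1,φ(2)=1,φ(3)=2,φ(6)=2 ⇒ 6
q^16  k|16↦φ(k): 16:8 8:4 4:2 2:1 1:1  a_16=16
q^20  k|20↦φ(k): 20:8 10:4 5:4 4:2 2:1 1:1  a_20=20

2, 3, 6, 16, 20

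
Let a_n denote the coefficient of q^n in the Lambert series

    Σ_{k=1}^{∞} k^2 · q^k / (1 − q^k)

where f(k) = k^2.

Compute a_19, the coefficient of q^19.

[q^19] f(19)=361,f(1)=1 ⇒ 362

a_19 = 362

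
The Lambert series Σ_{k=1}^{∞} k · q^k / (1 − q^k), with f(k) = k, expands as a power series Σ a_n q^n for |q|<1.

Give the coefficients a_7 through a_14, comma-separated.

d|7:{1,7}  Σf=1+7=8
[q^8] f(8)=8,f(4)=4,f(2)=2,f(1)=1 ⇒ 15
d|9:{9,3,1}  Σf=9+3+1=13
q^10  k|10↦f(k): 10:10 5:5 2:2 1:1  a_10=18
n=11: 1·11 11·1  f→[1+11]=12
[q^12] f(12)=12,f(6)=6,f(4)=4,f(3)=3,f(2)=2,f(1)=1 ⇒ 28
q^13  k|13↦f(k): 13:13 1:1  a_13=14
n=14: 14·1 7·2 2·7 1·14  f→[14+7+2+1]=24

8, 15, 13, 18, 12, 28, 14, 24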